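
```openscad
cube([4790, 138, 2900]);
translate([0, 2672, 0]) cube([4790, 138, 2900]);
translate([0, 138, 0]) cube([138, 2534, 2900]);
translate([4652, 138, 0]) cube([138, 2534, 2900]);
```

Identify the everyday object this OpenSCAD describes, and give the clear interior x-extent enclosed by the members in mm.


A house (or room) frame. The interior width is 4514 mm.

Four 2900 mm walls enclosing a rectangle with no floor or roof — a room or house frame. Outside width is 4790 mm and wall thickness is 138 mm, so the interior width is 4790 − 2 × 138 = 4514 mm.


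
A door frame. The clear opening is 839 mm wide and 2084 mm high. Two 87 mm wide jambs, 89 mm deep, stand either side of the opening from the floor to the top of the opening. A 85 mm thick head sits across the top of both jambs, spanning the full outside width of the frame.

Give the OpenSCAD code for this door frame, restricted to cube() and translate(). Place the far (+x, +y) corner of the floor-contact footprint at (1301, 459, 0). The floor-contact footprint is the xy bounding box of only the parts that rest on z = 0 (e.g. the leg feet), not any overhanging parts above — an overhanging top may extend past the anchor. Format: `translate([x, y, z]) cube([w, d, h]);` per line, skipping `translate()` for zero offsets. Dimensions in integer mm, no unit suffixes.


translate([288, 370, 0]) cube([87, 89, 2084]);
translate([1214, 370, 0]) cube([87, 89, 2084]);
translate([288, 370, 2084]) cube([1013, 89, 85]);


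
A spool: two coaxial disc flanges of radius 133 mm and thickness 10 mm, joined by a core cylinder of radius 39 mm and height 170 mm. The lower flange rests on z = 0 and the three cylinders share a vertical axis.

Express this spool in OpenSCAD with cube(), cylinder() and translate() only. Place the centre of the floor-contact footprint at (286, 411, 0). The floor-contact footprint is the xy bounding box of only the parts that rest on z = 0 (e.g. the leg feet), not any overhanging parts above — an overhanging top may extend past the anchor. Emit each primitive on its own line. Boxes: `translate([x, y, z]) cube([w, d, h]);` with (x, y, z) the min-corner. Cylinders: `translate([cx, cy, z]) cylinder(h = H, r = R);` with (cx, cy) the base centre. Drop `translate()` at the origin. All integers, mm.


translate([286, 411, 0]) cylinder(h = 10, r = 133);
translate([286, 411, 10]) cylinder(h = 170, r = 39);
translate([286, 411, 180]) cylinder(h = 10, r = 133);


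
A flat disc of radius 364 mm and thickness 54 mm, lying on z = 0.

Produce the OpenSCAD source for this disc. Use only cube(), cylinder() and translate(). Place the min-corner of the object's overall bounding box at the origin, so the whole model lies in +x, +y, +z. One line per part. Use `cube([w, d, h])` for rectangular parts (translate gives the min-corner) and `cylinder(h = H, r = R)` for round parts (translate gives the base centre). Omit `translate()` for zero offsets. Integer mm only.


translate([364, 364, 0]) cylinder(h = 54, r = 364);


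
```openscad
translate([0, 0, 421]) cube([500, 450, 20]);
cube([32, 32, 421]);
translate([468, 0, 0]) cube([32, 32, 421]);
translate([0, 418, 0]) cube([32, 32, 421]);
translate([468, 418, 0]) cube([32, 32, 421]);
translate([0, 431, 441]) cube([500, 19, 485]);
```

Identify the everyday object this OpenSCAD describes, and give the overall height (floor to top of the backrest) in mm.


A chair. The overall height is 926 mm.

A slab on four corner posts with a tall panel at the back — a chair. The seat slab sits at z = 421 with thickness 20, and the 485 mm backrest starts at the seat top, so the overall height is 421 + 20 + 485 = 926 mm.


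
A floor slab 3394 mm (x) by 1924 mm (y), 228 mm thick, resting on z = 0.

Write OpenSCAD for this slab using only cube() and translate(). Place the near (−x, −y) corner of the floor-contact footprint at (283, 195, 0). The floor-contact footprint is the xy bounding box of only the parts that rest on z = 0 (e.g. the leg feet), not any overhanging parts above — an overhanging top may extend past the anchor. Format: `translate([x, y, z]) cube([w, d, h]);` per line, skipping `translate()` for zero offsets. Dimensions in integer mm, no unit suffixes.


translate([283, 195, 0]) cube([3394, 1924, 228]);


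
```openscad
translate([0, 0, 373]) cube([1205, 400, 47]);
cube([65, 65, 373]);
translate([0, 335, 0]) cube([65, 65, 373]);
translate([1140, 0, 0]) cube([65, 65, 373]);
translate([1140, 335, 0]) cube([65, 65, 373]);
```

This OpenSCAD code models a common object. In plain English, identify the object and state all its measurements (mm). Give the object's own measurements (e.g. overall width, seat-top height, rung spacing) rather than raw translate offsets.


A long wooden bench with a 1205 mm (x) × 400 mm (y) seat, 47 mm thick, its top surface 420 mm above the floor. Four 65 mm square legs at the seat corners, flush with the edges, run from z = 0 to the seat underside.


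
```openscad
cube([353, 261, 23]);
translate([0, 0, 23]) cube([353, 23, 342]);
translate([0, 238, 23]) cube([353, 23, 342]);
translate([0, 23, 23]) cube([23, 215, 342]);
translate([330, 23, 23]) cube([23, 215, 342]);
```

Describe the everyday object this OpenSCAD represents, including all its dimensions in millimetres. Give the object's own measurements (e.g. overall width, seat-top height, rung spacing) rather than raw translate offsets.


An open-topped rectangular box: outside dimensions 353×261×365 mm, with a uniform wall and base thickness of 23 mm. The base is a full 353×261 slab on the floor; four walls sit on top of the base. The front and back walls (the −y and +y sides) span the full width; the two side walls fit between them.


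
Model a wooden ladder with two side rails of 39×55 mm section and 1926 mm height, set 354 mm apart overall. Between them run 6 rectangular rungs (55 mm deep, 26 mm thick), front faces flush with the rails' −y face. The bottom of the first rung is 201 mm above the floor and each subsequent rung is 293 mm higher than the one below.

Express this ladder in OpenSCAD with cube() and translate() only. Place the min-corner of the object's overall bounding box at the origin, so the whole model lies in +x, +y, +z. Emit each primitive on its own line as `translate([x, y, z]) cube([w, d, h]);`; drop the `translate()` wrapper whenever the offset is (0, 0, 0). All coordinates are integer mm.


// rung span = 354 - 2*39 = 276
// rung[k] z = 201 + k*293
cube([39, 55, 1926]);
translate([315, 0, 0]) cube([39, 55, 1926]);
translate([39, 0, 201]) cube([276, 55, 26]);
translate([39, 0, 494]) cube([276, 55, 26]);
translate([39, 0, 787]) cube([276, 55, 26]);
translate([39, 0, 1080]) cube([276, 55, 26]);
translate([39, 0, 1373]) cube([276, 55, 26]);
translate([39, 0, 1666]) cube([276, 55, 26]);


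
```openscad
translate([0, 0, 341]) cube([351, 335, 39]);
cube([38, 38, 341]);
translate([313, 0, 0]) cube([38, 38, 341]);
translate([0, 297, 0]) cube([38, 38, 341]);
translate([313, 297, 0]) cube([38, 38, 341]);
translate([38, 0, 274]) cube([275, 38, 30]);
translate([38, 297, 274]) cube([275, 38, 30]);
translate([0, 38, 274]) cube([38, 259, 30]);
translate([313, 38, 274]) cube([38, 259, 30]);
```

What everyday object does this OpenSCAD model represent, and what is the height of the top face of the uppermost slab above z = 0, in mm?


A stool. The seat height is 380 mm.

A 351×335×39 slab at z = 341 on four corner posts — a stool. The seat top is 341 + 39 = 380 mm.


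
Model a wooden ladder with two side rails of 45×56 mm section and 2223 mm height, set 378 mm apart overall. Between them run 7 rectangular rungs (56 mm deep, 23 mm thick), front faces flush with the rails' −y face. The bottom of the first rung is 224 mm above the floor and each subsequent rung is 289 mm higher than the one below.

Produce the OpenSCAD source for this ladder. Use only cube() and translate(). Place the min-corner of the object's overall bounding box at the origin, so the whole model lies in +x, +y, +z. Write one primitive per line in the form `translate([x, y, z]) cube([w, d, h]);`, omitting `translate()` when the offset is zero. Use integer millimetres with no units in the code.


cube([45, 56, 2223]);
translate([333, 0, 0]) cube([45, 56, 2223]);
translate([45, 0, 224]) cube([288, 56, 23]);
translate([45, 0, 513]) cube([288, 56, 23]);
translate([45, 0, 802]) cube([288, 56, 23]);
translate([45, 0, 1091]) cube([288, 56, 23]);
translate([45, 0, 1380]) cube([288, 56, 23]);
translate([45, 0, 1669]) cube([288, 56, 23]);
translate([45, 0, 1958]) cube([288, 56, 23]);


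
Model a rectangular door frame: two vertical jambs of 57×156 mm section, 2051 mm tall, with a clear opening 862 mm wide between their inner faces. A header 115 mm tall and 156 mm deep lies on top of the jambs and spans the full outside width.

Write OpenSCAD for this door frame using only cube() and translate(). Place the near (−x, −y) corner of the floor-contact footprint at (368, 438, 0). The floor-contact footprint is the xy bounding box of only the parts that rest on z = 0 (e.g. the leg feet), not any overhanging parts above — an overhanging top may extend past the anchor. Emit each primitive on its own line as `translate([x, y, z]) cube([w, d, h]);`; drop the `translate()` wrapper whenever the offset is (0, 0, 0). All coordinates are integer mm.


translate([368, 438, 0]) cube([57, 156, 2051]);
translate([1287, 438, 0]) cube([57, 156, 2051]);
translate([368, 438, 2051]) cube([976, 156, 115]);


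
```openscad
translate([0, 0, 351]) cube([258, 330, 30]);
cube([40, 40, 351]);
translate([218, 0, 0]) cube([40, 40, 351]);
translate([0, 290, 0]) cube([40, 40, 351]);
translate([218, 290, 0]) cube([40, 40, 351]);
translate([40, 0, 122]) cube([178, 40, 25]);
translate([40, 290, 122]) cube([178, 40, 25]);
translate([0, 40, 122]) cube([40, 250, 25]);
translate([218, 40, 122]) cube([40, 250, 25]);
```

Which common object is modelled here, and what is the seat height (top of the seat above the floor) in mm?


A stool. The seat height is 381 mm.

A 258×330×30 slab at z = 351 on four corner posts — a stool. The seat top is 351 + 30 = 381 mm.


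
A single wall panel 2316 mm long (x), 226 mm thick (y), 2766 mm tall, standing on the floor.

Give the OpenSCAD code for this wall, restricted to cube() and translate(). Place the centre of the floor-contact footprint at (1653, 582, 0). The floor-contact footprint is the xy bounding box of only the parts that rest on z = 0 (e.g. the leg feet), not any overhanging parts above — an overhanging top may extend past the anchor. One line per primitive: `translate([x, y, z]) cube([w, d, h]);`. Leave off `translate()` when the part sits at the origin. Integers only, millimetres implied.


translate([495, 469, 0]) cube([2316, 226, 2766]);


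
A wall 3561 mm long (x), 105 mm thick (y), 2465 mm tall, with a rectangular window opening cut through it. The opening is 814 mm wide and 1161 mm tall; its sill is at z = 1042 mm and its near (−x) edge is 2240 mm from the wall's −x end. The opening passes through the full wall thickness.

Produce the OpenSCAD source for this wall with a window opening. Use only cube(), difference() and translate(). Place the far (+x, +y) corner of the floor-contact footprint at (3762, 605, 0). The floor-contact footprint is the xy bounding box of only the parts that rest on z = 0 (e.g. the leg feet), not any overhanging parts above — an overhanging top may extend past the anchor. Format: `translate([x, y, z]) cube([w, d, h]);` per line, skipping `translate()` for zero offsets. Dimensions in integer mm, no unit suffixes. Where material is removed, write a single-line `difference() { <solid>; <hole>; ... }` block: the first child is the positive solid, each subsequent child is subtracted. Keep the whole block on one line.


difference() { translate([201, 500, 0]) cube([3561, 105, 2465]); translate([2441, 500, 1042]) cube([814, 105, 1161]); }


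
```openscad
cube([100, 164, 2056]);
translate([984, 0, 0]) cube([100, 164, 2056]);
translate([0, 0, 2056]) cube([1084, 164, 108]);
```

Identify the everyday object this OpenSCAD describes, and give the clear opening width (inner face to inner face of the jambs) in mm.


A door frame. The clear opening width is 884 mm.

Two 2056 mm tall posts with a header on top — a door frame. The left jamb is 100 mm wide at x = 0; the right jamb starts at x = 984. The clear opening is 984 − 100 = 884 mm.


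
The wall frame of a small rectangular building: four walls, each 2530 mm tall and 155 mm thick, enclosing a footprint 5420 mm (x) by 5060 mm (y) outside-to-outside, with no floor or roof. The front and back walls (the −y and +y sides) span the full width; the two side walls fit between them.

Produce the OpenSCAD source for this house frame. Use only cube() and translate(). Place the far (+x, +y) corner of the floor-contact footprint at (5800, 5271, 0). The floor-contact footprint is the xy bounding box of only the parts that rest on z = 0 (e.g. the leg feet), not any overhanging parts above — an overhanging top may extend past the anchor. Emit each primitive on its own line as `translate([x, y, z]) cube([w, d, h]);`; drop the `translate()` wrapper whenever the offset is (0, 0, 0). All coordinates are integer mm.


translate([380, 211, 0]) cube([5420, 155, 2530]);
translate([380, 5116, 0]) cube([5420, 155, 2530]);
translate([380, 366, 0]) cube([155, 4750, 2530]);
translate([5645, 366, 0]) cube([155, 4750, 2530]);


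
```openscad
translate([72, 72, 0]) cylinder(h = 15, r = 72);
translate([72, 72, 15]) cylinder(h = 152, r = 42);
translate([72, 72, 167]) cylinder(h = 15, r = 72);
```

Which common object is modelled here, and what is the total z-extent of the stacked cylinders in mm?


A spool. The overall height is 182 mm.

Three coaxial cylinders, large–small–large — a spool. Two 15 mm flanges and a 152 mm core give 15 + 152 + 15 = 182 mm.


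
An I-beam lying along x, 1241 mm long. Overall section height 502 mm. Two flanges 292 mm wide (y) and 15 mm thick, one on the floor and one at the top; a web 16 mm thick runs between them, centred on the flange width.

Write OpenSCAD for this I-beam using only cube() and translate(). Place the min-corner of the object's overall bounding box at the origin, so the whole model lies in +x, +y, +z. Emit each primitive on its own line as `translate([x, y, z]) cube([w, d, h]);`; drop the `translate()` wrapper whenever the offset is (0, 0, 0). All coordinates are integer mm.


cube([1241, 292, 15]);
translate([0, 138, 15]) cube([1241, 16, 472]);
translate([0, 0, 487]) cube([1241, 292, 15]);


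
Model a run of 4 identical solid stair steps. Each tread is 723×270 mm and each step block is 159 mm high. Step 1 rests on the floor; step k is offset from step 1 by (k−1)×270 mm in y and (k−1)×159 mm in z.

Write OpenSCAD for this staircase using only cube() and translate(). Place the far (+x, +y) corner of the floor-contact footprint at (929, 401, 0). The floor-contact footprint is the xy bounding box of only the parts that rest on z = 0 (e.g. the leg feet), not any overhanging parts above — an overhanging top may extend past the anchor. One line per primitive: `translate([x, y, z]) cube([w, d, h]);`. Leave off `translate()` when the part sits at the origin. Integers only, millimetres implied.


translate([206, 131, 0]) cube([723, 270, 159]);
translate([206, 401, 159]) cube([723, 270, 159]);
translate([206, 671, 318]) cube([723, 270, 159]);
translate([206, 941, 477]) cube([723, 270, 159]);


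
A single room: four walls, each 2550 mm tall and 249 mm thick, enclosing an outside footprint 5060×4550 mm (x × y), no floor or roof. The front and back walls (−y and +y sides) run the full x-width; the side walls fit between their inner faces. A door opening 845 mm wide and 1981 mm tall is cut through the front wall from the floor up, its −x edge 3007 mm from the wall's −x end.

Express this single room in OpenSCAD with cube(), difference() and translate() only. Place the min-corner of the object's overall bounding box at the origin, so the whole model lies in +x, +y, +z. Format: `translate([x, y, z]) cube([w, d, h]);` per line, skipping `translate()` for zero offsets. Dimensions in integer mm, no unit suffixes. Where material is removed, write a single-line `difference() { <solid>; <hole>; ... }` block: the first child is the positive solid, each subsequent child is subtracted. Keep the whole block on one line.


difference() { cube([5060, 249, 2550]); translate([3007, 0, 0]) cube([845, 249, 1981]); }
translate([0, 4301, 0]) cube([5060, 249, 2550]);
translate([0, 249, 0]) cube([249, 4052, 2550]);
translate([4811, 249, 0]) cube([249, 4052, 2550]);


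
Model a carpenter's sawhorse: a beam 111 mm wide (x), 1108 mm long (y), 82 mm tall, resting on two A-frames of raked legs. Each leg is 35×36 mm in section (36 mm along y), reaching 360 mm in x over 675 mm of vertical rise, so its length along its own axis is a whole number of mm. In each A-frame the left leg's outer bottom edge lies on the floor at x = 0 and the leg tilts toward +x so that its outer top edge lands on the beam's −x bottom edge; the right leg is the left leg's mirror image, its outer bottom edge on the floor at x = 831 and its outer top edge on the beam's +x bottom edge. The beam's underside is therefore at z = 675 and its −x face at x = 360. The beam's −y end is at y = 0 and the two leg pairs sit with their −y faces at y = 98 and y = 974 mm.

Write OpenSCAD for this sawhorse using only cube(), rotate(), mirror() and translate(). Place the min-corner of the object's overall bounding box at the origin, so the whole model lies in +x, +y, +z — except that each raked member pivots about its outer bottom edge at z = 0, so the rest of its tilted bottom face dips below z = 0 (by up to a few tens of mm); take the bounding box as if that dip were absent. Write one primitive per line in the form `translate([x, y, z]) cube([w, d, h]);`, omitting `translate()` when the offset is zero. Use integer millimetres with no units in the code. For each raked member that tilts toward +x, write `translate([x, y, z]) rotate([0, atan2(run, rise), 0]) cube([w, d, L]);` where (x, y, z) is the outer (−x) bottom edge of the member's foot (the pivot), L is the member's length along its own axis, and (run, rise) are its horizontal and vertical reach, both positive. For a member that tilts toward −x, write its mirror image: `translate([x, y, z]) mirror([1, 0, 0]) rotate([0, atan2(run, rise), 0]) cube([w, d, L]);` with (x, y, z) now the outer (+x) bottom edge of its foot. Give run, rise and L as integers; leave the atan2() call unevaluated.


translate([360, 0, 675]) cube([111, 1108, 82]);
translate([0, 98, 0]) rotate([0, atan2(360, 675), 0]) cube([35, 36, 765]);
translate([831, 98, 0]) mirror([1, 0, 0]) rotate([0, atan2(360, 675), 0]) cube([35, 36, 765]);
translate([0, 974, 0]) rotate([0, atan2(360, 675), 0]) cube([35, 36, 765]);
translate([831, 974, 0]) mirror([1, 0, 0]) rotate([0, atan2(360, 675), 0]) cube([35, 36, 765]);


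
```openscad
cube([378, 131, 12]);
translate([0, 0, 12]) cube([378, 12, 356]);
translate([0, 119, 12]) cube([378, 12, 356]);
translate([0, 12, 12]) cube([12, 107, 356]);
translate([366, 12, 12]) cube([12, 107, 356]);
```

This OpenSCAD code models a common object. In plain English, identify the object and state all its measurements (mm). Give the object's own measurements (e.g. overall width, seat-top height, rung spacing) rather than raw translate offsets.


An open-topped rectangular box: outside dimensions 378×131×368 mm, with a uniform wall and base thickness of 12 mm. The base is a full 378×131 slab on the floor; four walls sit on top of the base. The front and back walls (the −y and +y sides) span the full width; the two side walls fit between them.


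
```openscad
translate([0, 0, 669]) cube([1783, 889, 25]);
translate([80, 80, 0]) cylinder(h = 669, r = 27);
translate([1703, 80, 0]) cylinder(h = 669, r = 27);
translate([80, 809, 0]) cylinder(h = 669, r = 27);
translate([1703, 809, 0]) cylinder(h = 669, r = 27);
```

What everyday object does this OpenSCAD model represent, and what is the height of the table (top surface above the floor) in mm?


A table. The table height is 694 mm.

A 1783×889×25 slab sits at z = 669 on four Ø54 mm round legs — a table. The top surface is at 669 + 25 = 694 mm.


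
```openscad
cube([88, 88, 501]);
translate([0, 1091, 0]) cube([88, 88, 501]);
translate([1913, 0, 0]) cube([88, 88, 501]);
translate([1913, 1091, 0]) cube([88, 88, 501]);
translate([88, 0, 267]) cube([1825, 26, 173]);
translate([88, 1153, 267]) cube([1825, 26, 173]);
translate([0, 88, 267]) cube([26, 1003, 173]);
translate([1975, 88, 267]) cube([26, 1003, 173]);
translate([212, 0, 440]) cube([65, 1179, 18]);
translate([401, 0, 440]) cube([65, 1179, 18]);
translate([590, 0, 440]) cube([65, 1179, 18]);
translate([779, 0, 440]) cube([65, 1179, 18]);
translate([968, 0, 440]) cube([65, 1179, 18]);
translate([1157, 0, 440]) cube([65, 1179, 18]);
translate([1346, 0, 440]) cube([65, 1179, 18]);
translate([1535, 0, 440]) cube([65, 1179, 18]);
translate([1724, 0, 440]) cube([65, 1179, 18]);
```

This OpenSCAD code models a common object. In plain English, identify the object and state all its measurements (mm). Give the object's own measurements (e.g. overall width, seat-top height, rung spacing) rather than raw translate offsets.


A bed frame 2001 mm long (x) by 1179 mm wide (y). Four 88×88 mm corner posts, 501 mm tall, at the corners of the footprint. Four rails of 26 mm thickness and 173 mm height run between adjacent posts with their undersides at z = 267 mm, their outer faces flush with the outside of the frame (the two x-running rails run between the posts' inner faces; the two y-running rails run between the posts' inner faces). 9 slats, each 65 mm wide (x) and 18 mm thick, lie across the top of the two x-running rails, running the full 1179 mm width of the frame in y; along x they sit between the end posts with a 124 mm gap after the −x posts and between neighbouring slats and before the +x posts.


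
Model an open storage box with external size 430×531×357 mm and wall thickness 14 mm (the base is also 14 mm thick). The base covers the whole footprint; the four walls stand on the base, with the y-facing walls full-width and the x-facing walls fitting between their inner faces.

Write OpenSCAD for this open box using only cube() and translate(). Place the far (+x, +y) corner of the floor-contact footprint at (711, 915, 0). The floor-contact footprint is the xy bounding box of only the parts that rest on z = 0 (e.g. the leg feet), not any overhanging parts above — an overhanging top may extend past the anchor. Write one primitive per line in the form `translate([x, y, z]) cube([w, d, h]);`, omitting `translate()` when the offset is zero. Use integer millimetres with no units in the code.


translate([281, 384, 0]) cube([430, 531, 14]);
translate([281, 384, 14]) cube([430, 14, 343]);
translate([281, 901, 14]) cube([430, 14, 343]);
translate([281, 398, 14]) cube([14, 503, 343]);
translate([697, 398, 14]) cube([14, 503, 343]);


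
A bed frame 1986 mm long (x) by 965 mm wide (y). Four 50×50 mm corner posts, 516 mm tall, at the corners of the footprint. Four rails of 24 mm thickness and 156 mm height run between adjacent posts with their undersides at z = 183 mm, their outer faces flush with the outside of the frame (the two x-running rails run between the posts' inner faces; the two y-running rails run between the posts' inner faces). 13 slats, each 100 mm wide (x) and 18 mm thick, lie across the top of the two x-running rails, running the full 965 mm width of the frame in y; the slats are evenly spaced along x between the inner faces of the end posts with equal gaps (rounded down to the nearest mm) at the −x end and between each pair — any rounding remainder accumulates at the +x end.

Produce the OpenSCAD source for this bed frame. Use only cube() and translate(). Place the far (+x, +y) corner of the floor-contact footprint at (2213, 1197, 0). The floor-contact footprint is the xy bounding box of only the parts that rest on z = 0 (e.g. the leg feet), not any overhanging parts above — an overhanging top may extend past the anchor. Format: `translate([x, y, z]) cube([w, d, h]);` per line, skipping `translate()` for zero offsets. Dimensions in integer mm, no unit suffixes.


translate([227, 232, 0]) cube([50, 50, 516]);
translate([227, 1147, 0]) cube([50, 50, 516]);
translate([2163, 232, 0]) cube([50, 50, 516]);
translate([2163, 1147, 0]) cube([50, 50, 516]);
translate([277, 232, 183]) cube([1886, 24, 156]);
translate([277, 1173, 183]) cube([1886, 24, 156]);
translate([227, 282, 183]) cube([24, 865, 156]);
translate([2189, 282, 183]) cube([24, 865, 156]);
translate([318, 232, 339]) cube([100, 965, 18]);
translate([459, 232, 339]) cube([100, 965, 18]);
translate([600, 232, 339]) cube([100, 965, 18]);
translate([741, 232, 339]) cube([100, 965, 18]);
translate([882, 232, 339]) cube([100, 965, 18]);
translate([1023, 232, 339]) cube([100, 965, 18]);
translate([1164, 232, 339]) cube([100, 965, 18]);
translate([1305, 232, 339]) cube([100, 965, 18]);
translate([1446, 232, 339]) cube([100, 965, 18]);
translate([1587, 232, 339]) cube([100, 965, 18]);
translate([1728, 232, 339]) cube([100, 965, 18]);
translate([1869, 232, 339]) cube([100, 965, 18]);
translate([2010, 232, 339]) cube([100, 965, 18]);


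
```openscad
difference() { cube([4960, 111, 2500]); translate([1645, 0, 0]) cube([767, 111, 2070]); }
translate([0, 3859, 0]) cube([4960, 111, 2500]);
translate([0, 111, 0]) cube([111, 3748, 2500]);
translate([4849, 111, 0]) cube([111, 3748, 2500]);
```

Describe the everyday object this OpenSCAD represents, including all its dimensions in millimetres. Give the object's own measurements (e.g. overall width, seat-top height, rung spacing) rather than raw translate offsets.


A single room: four walls, each 2500 mm tall and 111 mm thick, enclosing an outside footprint 4960×3970 mm (x × y), no floor or roof. The front and back walls (−y and +y sides) run the full x-width; the side walls fit between their inner faces. A door opening 767 mm wide and 2070 mm tall is cut through the front wall from the floor up, its −x edge 1645 mm from the wall's −x end.


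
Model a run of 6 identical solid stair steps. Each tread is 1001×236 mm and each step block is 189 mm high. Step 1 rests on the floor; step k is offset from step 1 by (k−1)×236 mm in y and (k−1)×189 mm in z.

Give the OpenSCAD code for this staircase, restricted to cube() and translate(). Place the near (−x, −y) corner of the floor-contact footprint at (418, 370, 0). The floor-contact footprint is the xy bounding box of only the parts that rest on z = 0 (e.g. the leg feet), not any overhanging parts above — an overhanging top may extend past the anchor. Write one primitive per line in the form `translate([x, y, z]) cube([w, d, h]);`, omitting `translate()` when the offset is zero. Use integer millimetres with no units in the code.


translate([418, 370, 0]) cube([1001, 236, 189]);
translate([418, 606, 189]) cube([1001, 236, 189]);
translate([418, 842, 378]) cube([1001, 236, 189]);
translate([418, 1078, 567]) cube([1001, 236, 189]);
translate([418, 1314, 756]) cube([1001, 236, 189]);
translate([418, 1550, 945]) cube([1001, 236, 189]);


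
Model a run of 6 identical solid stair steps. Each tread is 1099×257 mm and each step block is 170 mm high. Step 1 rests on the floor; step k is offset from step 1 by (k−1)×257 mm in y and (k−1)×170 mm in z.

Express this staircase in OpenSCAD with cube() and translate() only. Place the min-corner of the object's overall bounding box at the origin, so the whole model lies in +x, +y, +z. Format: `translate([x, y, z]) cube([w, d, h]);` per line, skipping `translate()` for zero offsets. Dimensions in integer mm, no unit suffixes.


cube([1099, 257, 170]);
translate([0, 257, 170]) cube([1099, 257, 170]);
translate([0, 514, 340]) cube([1099, 257, 170]);
translate([0, 771, 510]) cube([1099, 257, 170]);
translate([0, 1028, 680]) cube([1099, 257, 170]);
translate([0, 1285, 850]) cube([1099, 257, 170]);


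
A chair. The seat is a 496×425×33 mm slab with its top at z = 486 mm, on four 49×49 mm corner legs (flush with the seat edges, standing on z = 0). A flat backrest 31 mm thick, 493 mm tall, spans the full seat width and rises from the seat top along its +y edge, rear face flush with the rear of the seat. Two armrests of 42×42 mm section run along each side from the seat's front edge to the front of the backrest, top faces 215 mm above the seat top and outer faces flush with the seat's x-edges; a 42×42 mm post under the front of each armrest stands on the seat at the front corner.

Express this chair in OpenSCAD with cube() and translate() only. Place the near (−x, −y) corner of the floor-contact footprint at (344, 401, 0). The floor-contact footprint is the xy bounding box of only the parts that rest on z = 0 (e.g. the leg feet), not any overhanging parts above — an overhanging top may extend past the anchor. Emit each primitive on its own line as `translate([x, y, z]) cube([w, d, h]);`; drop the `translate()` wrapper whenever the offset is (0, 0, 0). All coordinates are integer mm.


// leg_h = 486 - 33 = 453
// arm post h = 215 - 42 = 173
translate([344, 401, 453]) cube([496, 425, 33]);
translate([344, 401, 0]) cube([49, 49, 453]);
translate([791, 401, 0]) cube([49, 49, 453]);
translate([344, 777, 0]) cube([49, 49, 453]);
translate([791, 777, 0]) cube([49, 49, 453]);
translate([344, 795, 486]) cube([496, 31, 493]);
translate([344, 401, 659]) cube([42, 394, 42]);
translate([798, 401, 659]) cube([42, 394, 42]);
translate([344, 401, 486]) cube([42, 42, 173]);
translate([798, 401, 486]) cube([42, 42, 173]);


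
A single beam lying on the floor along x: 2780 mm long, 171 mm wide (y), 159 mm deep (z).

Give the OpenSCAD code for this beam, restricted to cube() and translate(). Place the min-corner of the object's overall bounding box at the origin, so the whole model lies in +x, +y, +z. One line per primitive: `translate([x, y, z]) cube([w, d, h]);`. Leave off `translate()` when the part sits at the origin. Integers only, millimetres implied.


cube([2780, 171, 159]);


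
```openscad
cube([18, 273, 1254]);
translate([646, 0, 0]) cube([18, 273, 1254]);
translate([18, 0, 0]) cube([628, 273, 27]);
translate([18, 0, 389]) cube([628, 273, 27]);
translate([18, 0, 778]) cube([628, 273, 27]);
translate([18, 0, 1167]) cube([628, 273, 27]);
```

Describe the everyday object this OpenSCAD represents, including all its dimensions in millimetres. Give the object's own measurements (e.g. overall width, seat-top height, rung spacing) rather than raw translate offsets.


An open bookshelf. Two side panels, each 18 mm thick, 273 mm deep and 1254 mm tall, stand 664 mm apart (outside-to-outside). Between them sit 4 shelves, each 27 mm thick and 273 mm deep, spanning the full gap between the sides. The bottom shelf rests on the floor (its underside at z = 0) and the clear gap between one shelf's top and the next shelf's underside is 362 mm.


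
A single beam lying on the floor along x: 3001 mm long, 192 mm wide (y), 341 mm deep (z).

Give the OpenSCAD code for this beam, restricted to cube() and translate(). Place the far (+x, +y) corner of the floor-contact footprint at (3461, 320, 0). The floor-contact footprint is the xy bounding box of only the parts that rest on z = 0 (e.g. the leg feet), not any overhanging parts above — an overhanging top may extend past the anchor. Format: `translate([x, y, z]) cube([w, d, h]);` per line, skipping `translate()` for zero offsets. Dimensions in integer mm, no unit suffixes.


translate([460, 128, 0]) cube([3001, 192, 341]);


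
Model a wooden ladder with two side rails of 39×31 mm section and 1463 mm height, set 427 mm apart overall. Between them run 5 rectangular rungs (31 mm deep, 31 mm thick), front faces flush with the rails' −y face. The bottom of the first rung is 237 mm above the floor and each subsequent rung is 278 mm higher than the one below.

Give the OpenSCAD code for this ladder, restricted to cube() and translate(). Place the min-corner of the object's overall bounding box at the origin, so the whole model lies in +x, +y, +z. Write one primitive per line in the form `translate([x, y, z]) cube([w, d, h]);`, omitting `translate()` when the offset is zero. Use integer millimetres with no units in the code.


cube([39, 31, 1463]);
translate([388, 0, 0]) cube([39, 31, 1463]);
translate([39, 0, 237]) cube([349, 31, 31]);
translate([39, 0, 515]) cube([349, 31, 31]);
translate([39, 0, 793]) cube([349, 31, 31]);
translate([39, 0, 1071]) cube([349, 31, 31]);
translate([39, 0, 1349]) cube([349, 31, 31]);


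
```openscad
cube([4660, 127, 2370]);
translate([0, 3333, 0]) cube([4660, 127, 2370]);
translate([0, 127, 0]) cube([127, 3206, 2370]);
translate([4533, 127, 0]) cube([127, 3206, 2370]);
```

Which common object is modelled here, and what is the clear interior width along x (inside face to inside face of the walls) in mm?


A house (or room) frame. The interior width is 4406 mm.

Four 2370 mm walls enclosing a rectangle with no floor or roof — a room or house frame. Outside width is 4660 mm and wall thickness is 127 mm, so the interior width is 4660 − 2 × 127 = 4406 mm.


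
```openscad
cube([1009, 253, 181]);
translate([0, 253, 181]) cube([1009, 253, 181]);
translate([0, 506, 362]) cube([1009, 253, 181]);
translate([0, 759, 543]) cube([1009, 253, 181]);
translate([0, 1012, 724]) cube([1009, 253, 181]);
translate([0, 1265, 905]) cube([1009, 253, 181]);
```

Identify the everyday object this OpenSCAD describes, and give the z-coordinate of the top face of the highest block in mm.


A staircase. The total rise is 1086 mm.

6 identical blocks, each offset up and back from the previous — a staircase. Each step is 181 mm tall and there are 6 of them, so the total rise is 6 × 181 = 1086 mm.


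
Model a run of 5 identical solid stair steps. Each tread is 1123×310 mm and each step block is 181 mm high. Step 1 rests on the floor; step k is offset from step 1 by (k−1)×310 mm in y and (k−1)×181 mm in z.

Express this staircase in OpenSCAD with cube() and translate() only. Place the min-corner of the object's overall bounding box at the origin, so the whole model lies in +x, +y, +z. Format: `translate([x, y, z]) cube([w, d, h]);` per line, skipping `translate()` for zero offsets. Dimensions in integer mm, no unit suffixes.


cube([1123, 310, 181]);
translate([0, 310, 181]) cube([1123, 310, 181]);
translate([0, 620, 362]) cube([1123, 310, 181]);
translate([0, 930, 543]) cube([1123, 310, 181]);
translate([0, 1240, 724]) cube([1123, 310, 181]);


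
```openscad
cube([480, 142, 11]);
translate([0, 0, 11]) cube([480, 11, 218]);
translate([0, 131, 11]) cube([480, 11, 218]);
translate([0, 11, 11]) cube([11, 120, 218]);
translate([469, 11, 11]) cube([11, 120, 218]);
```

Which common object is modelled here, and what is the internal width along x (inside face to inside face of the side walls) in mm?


An open box. The internal width is 458 mm.

A 480×142 base slab with four walls standing on it — an open box. The base is 480 mm wide and the walls are 11 mm thick, so the internal width is 480 − 2 × 11 = 458 mm.


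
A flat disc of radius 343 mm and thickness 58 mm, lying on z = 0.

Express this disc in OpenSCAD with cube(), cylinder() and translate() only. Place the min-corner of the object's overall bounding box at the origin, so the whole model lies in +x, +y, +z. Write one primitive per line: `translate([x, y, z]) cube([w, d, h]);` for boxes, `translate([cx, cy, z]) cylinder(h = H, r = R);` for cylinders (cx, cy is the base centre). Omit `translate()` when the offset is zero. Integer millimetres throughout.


translate([343, 343, 0]) cylinder(h = 58, r = 343);


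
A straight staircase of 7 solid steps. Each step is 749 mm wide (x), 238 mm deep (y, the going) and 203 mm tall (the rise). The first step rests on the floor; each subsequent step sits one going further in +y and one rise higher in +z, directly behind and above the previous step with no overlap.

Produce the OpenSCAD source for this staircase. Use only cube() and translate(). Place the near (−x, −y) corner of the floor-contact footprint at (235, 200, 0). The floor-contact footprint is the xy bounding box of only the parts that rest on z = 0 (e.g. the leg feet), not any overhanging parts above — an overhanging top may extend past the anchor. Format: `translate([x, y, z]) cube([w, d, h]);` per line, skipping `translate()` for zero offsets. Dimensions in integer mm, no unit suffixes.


translate([235, 200, 0]) cube([749, 238, 203]);
translate([235, 438, 203]) cube([749, 238, 203]);
translate([235, 676, 406]) cube([749, 238, 203]);
translate([235, 914, 609]) cube([749, 238, 203]);
translate([235, 1152, 812]) cube([749, 238, 203]);
translate([235, 1390, 1015]) cube([749, 238, 203]);
translate([235, 1628, 1218]) cube([749, 238, 203]);


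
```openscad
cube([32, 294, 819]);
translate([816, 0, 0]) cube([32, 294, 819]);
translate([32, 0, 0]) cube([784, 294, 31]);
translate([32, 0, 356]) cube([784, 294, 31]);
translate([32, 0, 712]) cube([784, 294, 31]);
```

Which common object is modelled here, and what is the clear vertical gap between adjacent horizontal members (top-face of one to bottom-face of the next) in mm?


A bookshelf. The clear shelf gap is 325 mm.

Two tall side panels with 3 horizontal boards between them — a bookshelf. The first two shelf undersides are at z = 0 and z = 356; with shelf thickness 31, the clear gap is 356 − 0 − 31 = 325 mm.


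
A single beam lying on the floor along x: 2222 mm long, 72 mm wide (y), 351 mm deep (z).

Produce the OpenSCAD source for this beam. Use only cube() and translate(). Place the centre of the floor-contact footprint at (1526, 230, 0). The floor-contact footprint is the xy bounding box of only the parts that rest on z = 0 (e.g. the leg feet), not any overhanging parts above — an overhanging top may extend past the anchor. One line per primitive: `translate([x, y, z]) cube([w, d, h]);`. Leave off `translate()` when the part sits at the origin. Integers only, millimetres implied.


translate([415, 194, 0]) cube([2222, 72, 351]);


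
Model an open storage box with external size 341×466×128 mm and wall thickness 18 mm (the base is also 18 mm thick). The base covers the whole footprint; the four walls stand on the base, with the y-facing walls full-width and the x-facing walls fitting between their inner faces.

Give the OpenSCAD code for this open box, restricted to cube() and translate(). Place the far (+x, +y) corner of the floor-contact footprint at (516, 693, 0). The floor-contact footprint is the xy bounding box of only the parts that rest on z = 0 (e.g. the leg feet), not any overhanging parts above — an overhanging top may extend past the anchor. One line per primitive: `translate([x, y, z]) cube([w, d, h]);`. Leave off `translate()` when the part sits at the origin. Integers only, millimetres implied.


translate([175, 227, 0]) cube([341, 466, 18]);
translate([175, 227, 18]) cube([341, 18, 110]);
translate([175, 675, 18]) cube([341, 18, 110]);
translate([175, 245, 18]) cube([18, 430, 110]);
translate([498, 245, 18]) cube([18, 430, 110]);


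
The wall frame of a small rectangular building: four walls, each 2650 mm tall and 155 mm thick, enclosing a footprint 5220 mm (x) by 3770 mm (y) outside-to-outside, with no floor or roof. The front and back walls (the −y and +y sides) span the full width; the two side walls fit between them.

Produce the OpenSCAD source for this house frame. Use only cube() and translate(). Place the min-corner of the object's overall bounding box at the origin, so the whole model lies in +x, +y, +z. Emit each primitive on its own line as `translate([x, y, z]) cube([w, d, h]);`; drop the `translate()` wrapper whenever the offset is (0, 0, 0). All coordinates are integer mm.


cube([5220, 155, 2650]);
translate([0, 3615, 0]) cube([5220, 155, 2650]);
translate([0, 155, 0]) cube([155, 3460, 2650]);
translate([5065, 155, 0]) cube([155, 3460, 2650]);
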